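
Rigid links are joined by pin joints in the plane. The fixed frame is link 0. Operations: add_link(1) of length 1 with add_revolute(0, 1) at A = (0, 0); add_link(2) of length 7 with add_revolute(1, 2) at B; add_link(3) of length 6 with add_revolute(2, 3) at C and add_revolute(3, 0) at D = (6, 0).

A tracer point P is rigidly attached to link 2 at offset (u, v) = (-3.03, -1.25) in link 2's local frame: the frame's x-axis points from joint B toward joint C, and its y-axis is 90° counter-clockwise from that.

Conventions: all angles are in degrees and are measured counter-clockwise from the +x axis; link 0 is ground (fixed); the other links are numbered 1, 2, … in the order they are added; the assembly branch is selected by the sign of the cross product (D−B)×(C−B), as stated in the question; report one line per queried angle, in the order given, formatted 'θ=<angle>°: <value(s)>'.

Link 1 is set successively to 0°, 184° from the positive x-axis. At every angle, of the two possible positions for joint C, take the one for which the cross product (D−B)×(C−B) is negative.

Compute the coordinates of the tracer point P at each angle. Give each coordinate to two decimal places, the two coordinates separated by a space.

A=(0,0), D=(6.00,0)
θ=0°: B = A + 1.00·(cos0°, sin0°) = (1.0000, 0.0000)
θ=0°: |BD| = 5.0000
θ=0°: circle(B,7.00) ∩ circle(D,6.00): a=3.8000, h=5.8788
θ=0°:   candidates: C₊=(4.8000,5.8788) cross=29.394; C₋=(4.8000,-5.8788) cross=-29.394
θ=0°:   branch - wants cross < 0 → take C=(4.8000,-5.8788) (cross=-29.394)
θ=0°: ex = (C−B)/|BC| = (0.5429,-0.8398); ey = (0.8398,0.5429)
θ=0°: P = B + -3.03·ex + -1.25·ey = (-1.6946,1.8661)
θ=184°: B = A + 1.00·(cos184°, sin184°) = (-0.9976, -0.0698)
θ=184°: |BD| = 6.9979
θ=184°: circle(B,7.00) ∩ circle(D,6.00): a=4.4278, h=5.4217
θ=184°:   candidates: C₊=(3.3760,5.3958) cross=37.940; C₋=(3.4841,-5.4470) cross=-37.940
θ=184°:   branch - wants cross < 0 → take C=(3.4841,-5.4470) (cross=-37.940)
θ=184°: ex = (C−B)/|BC| = (0.6402,-0.7682); ey = (0.7682,0.6402)
θ=184°: P = B + -3.03·ex + -1.25·ey = (-3.8977,1.4575)

θ=0°: -1.69 1.87
θ=184°: -3.90 1.46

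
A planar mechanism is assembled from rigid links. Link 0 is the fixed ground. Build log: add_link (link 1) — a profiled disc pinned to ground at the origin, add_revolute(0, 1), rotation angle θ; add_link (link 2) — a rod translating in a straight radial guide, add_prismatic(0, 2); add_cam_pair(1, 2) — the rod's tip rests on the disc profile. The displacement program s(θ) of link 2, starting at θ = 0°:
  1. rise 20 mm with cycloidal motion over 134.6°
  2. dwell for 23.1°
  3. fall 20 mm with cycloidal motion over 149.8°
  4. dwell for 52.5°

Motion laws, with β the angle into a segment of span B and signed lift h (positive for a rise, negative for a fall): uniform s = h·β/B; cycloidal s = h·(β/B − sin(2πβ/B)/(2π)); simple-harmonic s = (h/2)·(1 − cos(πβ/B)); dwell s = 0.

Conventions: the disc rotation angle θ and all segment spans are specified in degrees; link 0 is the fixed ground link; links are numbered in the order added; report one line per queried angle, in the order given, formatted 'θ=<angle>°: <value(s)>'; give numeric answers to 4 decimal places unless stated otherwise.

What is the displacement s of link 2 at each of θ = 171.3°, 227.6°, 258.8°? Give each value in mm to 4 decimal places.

seg 1 [0°–134.6°] cycloidal, h=20: full span → s += 20 → s = 20.0000
seg 2 [134.6°–157.7°] dwell: s stays 20.0000
seg 3 [157.7°–307.5°] cycloidal, h=-20: θ=171.3° here. β=13.6, B=149.8. -20·(0.0908 − sin(2π·0.0908)/(2π)) = -0.0969 → s = 19.9031
seg 3 [157.7°–307.5°] cycloidal, h=-20: θ=227.6° here. β=69.9, B=149.8. -20·(0.4666 − sin(2π·0.4666)/(2π)) = -8.6698 → s = 11.3302
seg 3 [157.7°–307.5°] cycloidal, h=-20: θ=258.8° here. β=101.1, B=149.8. -20·(0.6749 − sin(2π·0.6749)/(2π)) = -16.3332 → s = 3.6668

θ=171.3°: 19.9031
θ=227.6°: 11.3302
θ=258.8°: 3.6668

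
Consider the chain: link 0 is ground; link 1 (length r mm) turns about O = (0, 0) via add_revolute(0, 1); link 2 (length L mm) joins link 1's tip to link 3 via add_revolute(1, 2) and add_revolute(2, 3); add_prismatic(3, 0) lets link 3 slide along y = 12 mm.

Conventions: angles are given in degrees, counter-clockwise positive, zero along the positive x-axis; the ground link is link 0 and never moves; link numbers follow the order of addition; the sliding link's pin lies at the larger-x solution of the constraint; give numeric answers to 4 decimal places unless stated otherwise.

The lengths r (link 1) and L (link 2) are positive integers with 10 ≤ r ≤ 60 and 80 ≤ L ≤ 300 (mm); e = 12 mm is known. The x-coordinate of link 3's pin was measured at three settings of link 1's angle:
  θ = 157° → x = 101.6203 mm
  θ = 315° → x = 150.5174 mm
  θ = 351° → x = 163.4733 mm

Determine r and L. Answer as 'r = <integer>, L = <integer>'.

constraint per measurement: (x − r cos θ)² + (r sin θ − e)² = L²
subtracting the θ₁ and θ₂ equations cancels the r² and L² terms:
r = (x₁² − x₂²) / (2[(x₁cos θ₁ + e sin θ₁) − (x₂cos θ₂ + e sin θ₂)]) = 33.0000 → r = 33
L² = (x₁ − r cos θ₁)² + (r sin θ₁ − e)² = 17423.9970 → L = 132.0000 → L = 132
check at θ₃=351°: x = 163.4733 (printed 163.4733) ✓

r = 33, L = 132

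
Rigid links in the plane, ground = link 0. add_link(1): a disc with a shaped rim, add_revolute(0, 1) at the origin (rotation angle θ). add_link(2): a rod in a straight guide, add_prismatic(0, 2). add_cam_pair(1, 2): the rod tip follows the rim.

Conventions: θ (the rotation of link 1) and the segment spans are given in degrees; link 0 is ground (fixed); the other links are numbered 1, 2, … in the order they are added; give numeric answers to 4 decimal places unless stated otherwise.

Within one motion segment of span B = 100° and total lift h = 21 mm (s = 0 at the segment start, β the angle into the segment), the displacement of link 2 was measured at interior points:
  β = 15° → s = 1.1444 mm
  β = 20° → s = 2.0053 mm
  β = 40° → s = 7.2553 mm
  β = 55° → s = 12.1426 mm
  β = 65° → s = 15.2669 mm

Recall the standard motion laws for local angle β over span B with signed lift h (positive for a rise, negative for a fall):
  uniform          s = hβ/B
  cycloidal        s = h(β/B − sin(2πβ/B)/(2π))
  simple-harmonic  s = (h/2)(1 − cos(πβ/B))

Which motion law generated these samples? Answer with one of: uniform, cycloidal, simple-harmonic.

candidates at β/B = r: uniform s = h·r (linear in β); cycloidal s = h·(r − sin(2πr)/(2π)); simple-harmonic s = (h/2)(1 − cos(πr))
β=15°: printed 1.1444 | uniform 3.1500, cycloidal 0.4461, simple-harmonic 1.1444
β=20°: printed 2.0053 | uniform 4.2000, cycloidal 1.0213, simple-harmonic 2.0053
β=40°: printed 7.2553 | uniform 8.4000, cycloidal 6.4355, simple-harmonic 7.2553
β=55°: printed 12.1426 | uniform 11.5500, cycloidal 12.5828, simple-harmonic 12.1426
β=65°: printed 15.2669 | uniform 13.6500, cycloidal 16.3539, simple-harmonic 15.2669
only one law matches every sample → simple-harmonic

simple-harmonic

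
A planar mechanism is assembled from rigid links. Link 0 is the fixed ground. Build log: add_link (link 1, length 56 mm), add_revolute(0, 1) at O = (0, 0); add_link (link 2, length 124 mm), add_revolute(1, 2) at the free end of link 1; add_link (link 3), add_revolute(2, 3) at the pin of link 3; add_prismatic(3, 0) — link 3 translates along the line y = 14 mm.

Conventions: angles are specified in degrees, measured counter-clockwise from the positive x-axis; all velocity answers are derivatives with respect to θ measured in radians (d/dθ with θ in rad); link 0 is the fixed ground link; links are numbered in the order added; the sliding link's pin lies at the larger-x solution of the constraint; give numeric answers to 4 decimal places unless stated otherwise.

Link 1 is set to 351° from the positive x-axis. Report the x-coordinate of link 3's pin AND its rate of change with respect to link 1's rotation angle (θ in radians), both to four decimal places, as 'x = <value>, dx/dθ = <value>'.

geometry: r = 56 mm, L = 124 mm, e = 14 mm
crank pin P = (r cos θ, r sin θ) = (55.310547, -8.760330)
h = r sin θ − e = -8.760330 − 14 = -22.760330
x = r cos θ + √(L² − h²) = 55.310547 + 121.893262 = 177.203809
dx/dθ = −r sin θ − h·r cos θ/√(L² − h²) (θ in radians; h = -22.760330) = 19.088106

x = 177.2038, dx/dθ = 19.0881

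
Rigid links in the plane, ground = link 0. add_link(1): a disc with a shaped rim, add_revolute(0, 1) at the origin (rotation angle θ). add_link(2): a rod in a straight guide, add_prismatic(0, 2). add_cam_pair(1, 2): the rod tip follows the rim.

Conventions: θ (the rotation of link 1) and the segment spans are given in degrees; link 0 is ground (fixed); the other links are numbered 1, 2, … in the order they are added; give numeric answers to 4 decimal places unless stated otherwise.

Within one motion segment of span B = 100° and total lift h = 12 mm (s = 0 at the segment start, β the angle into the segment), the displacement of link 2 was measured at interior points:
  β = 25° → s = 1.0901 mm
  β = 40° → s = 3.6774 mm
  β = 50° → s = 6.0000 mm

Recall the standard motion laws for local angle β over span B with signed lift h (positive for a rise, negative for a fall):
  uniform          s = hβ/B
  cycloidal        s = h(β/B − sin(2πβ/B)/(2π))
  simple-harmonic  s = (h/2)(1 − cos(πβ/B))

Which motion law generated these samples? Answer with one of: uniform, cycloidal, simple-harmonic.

candidates at β/B = r: uniform s = h·r (linear in β); cycloidal s = h·(r − sin(2πr)/(2π)); simple-harmonic s = (h/2)(1 − cos(πr))
β=25°: printed 1.0901 | uniform 3.0000, cycloidal 1.0901, simple-harmonic 1.7574
β=40°: printed 3.6774 | uniform 4.8000, cycloidal 3.6774, simple-harmonic 4.1459
β=50°: printed 6.0000 | uniform 6.0000, cycloidal 6.0000, simple-harmonic 6.0000
only one law matches every sample → cycloidal

cycloidal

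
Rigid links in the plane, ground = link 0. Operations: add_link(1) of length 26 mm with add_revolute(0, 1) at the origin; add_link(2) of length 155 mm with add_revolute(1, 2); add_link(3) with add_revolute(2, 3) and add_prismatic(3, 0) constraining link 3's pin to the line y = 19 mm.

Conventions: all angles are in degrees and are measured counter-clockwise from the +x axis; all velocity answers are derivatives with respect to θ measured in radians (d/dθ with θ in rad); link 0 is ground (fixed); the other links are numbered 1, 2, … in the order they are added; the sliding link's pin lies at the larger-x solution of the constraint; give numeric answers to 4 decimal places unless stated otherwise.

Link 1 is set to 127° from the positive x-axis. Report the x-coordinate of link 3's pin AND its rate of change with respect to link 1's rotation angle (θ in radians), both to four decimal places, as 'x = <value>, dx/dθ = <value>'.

geometry: r = 26 mm, L = 155 mm, e = 19 mm
crank pin P = (r cos θ, r sin θ) = (-15.647191, 20.764523)
h = r sin θ − e = 20.764523 − 19 = 1.764523
x = r cos θ + √(L² − h²) = -15.647191 + 154.989956 = 139.342765
dx/dθ = −r sin θ − h·r cos θ/√(L² − h²) (θ in radians; h = 1.764523) = -20.586384

x = 139.3428, dx/dθ = -20.5864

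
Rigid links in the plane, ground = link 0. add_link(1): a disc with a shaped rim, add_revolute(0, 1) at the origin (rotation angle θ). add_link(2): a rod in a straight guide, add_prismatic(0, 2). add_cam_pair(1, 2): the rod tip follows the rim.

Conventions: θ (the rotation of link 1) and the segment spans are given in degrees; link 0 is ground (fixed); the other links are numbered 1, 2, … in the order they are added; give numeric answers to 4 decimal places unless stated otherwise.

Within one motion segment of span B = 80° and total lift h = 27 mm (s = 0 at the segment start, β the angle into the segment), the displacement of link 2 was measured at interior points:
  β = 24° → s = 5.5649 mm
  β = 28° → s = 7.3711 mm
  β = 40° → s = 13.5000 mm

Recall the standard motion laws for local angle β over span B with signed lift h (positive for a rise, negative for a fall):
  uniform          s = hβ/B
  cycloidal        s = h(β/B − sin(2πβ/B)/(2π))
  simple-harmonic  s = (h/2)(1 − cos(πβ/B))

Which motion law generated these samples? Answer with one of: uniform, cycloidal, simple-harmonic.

candidates at β/B = r: uniform s = h·r (linear in β); cycloidal s = h·(r − sin(2πr)/(2π)); simple-harmonic s = (h/2)(1 − cos(πr))
β=24°: printed 5.5649 | uniform 8.1000, cycloidal 4.0131, simple-harmonic 5.5649
β=28°: printed 7.3711 | uniform 9.4500, cycloidal 5.9735, simple-harmonic 7.3711
β=40°: printed 13.5000 | uniform 13.5000, cycloidal 13.5000, simple-harmonic 13.5000
only one law matches every sample → simple-harmonic

simple-harmonic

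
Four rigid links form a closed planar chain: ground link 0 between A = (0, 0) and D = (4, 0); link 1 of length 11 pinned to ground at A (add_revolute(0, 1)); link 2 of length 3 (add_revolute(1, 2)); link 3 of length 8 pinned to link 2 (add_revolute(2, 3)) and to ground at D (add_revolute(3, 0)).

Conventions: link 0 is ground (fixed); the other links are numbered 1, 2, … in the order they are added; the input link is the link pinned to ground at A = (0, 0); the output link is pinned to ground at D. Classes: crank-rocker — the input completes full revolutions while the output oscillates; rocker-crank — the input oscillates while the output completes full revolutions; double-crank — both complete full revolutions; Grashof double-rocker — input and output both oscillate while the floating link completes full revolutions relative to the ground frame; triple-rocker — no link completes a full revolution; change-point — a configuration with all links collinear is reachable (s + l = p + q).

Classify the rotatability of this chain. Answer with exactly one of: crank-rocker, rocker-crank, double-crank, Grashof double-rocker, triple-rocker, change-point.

lengths: ground=4, input=11, coupler=3, output=8
sorted: s=3 (shortest), l=11 (longest), p+q=12
s + l = 14 vs p + q = 12
s + l > p + q → non-Grashof → no link fully rotates → triple-rocker

triple-rocker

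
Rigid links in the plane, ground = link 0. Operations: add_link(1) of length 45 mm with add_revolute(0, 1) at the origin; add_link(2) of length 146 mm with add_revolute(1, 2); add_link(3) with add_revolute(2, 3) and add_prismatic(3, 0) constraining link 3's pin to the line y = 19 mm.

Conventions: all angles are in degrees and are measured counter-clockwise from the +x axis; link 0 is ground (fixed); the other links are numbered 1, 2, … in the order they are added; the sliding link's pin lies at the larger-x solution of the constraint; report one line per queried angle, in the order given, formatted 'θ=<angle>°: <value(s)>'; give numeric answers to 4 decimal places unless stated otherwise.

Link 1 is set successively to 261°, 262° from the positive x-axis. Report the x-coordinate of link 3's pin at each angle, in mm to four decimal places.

geometry: r = 45 mm, L = 146 mm, e = 19 mm
θ=261°: crank pin P = (r cos θ, r sin θ) = (-7.039551, -44.445975)
θ=261°: h = r sin θ − e = -44.445975 − 19 = -63.445975
θ=261°: x = r cos θ + √(L² − h²) = -7.039551 + 131.493757 = 124.454206
θ=262°: crank pin P = (r cos θ, r sin θ) = (-6.262790, -44.562063)
θ=262°: h = r sin θ − e = -44.562063 − 19 = -63.562063
θ=262°: x = r cos θ + √(L² − h²) = -6.262790 + 131.437682 = 125.174892

θ=261°: 124.4542
θ=262°: 125.1749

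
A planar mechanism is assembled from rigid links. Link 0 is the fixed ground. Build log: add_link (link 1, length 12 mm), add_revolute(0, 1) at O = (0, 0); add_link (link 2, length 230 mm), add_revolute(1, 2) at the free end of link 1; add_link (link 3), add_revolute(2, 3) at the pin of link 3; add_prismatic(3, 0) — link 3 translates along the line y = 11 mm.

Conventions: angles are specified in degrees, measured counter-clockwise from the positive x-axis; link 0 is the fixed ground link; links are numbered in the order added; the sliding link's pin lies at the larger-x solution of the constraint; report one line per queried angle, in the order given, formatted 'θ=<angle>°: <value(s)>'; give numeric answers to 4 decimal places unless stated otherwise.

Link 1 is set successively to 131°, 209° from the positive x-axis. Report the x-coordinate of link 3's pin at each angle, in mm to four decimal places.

geometry: r = 12 mm, L = 230 mm, e = 11 mm
θ=131°: crank pin P = (r cos θ, r sin θ) = (-7.872708, 9.056515)
θ=131°: h = r sin θ − e = 9.056515 − 11 = -1.943485
θ=131°: x = r cos θ + √(L² − h²) = -7.872708 + 229.991789 = 222.119080
θ=209°: crank pin P = (r cos θ, r sin θ) = (-10.495436, -5.817715)
θ=209°: h = r sin θ − e = -5.817715 − 11 = -16.817715
θ=209°: x = r cos θ + √(L² − h²) = -10.495436 + 229.384316 = 218.888880

θ=131°: 222.1191
θ=209°: 218.8889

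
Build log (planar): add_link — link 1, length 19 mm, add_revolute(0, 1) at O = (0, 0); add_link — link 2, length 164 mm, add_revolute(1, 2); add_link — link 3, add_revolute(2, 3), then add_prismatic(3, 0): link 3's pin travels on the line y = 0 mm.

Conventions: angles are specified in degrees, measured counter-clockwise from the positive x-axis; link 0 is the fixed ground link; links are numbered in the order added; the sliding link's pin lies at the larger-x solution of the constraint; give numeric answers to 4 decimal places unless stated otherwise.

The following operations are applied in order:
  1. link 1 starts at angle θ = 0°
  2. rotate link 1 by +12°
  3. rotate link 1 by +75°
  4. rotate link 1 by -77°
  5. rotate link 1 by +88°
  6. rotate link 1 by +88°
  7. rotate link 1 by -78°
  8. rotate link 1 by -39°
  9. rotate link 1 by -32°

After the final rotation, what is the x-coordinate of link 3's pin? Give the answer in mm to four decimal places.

geometry: r = 19 mm, L = 164 mm, e = 0 mm; θ starts at 0°
rotate link 1 by +12°: θ ← 0° +12° = 12°
rotate link 1 by +75°: θ ← 12° +75° = 87°
rotate link 1 by -77°: θ ← 87° -77° = 10°
rotate link 1 by +88°: θ ← 10° +88° = 98°
rotate link 1 by +88°: θ ← 98° +88° = 186°
rotate link 1 by -78°: θ ← 186° -78° = 108°
rotate link 1 by -39°: θ ← 108° -39° = 69°
rotate link 1 by -32°: θ ← 69° -32° = 37°
crank pin P = (r cos θ, r sin θ) = (15.174075, 11.434485)
h = r sin θ − e = 11.434485 − 0 = 11.434485
x = r cos θ + √(L² − h²) = 15.174075 + 163.600894 = 178.774969

178.7750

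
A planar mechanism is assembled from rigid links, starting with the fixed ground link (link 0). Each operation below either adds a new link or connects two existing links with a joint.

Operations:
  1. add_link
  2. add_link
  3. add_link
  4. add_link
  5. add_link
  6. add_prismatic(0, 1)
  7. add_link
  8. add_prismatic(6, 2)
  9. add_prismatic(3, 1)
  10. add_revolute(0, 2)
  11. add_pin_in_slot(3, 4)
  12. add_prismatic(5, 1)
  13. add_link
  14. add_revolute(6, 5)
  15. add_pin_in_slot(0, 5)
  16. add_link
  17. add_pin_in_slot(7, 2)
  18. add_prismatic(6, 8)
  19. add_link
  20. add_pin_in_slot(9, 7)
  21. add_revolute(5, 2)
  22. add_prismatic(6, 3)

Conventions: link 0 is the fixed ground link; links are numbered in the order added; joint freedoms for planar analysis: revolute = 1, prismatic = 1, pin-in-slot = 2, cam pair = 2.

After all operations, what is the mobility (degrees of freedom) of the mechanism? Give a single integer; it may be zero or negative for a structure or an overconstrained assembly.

(L,J1,J2)=(1,0,0); link0 fixed
link1: (2,0,0)
link2: (3,0,0)
link3: (4,0,0)
link4: (5,0,0)
link5: (6,0,0)
P 0-1 [J1]: (6,1,0)
link6: (7,1,0)
P 6-2 [J1]: (7,2,0)
P 3-1 [J1]: (7,3,0)
R 0-2 [J1]: (7,4,0)
PS 3-4 [J2]: (7,4,1)
P 5-1 [J1]: (7,5,1)
link7: (8,5,1)
R 6-5 [J1]: (8,6,1)
PS 0-5 [J2]: (8,6,2)
link8: (9,6,2)
PS 7-2 [J2]: (9,6,3)
P 6-8 [J1]: (9,7,3)
link9: (10,7,3)
PS 9-7 [J2]: (10,7,4)
R 5-2 [J1]: (10,8,4)
P 6-3 [J1]: (10,9,4)
Grübler: 3·9 − 2·9 − 4 = 5

M = 5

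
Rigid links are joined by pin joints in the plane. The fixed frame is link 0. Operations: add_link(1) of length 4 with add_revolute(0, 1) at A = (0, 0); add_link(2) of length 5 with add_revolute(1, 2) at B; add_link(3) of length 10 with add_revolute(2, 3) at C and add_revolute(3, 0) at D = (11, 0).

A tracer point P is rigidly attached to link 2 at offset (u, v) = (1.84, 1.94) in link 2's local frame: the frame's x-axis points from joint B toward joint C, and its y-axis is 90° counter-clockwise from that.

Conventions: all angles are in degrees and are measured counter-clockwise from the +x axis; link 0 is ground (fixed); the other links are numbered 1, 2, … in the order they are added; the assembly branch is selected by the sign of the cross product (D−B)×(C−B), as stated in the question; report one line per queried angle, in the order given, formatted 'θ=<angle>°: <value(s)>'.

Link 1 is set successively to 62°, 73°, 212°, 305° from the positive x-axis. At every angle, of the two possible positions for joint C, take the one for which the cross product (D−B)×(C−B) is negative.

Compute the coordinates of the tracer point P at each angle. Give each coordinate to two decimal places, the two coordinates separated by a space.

A=(0,0), D=(11.00,0)
θ=62°: B = A + 4.00·(cos62°, sin62°) = (1.8779, 3.5318)
θ=62°: |BD| = 9.7819
θ=62°: circle(B,5.00) ∩ circle(D,10.00): a=1.0574, h=4.8869
θ=62°:   candidates: C₊=(4.6284,7.7073) cross=47.804; C₋=(1.0995,-1.4073) cross=-47.804
θ=62°:   branch - wants cross < 0 → take C=(1.0995,-1.4073) (cross=-47.804)
θ=62°: ex = (C−B)/|BC| = (-0.1557,-0.9878); ey = (0.9878,-0.1557)
θ=62°: P = B + 1.84·ex + 1.94·ey = (3.5078,1.4122)
θ=73°: B = A + 4.00·(cos73°, sin73°) = (1.1695, 3.8252)
θ=73°: |BD| = 10.5485
θ=73°: circle(B,5.00) ∩ circle(D,10.00): a=1.7193, h=4.6951
θ=73°:   candidates: C₊=(4.4743,7.5773) cross=49.527; C₋=(1.0691,-1.1738) cross=-49.527
θ=73°:   branch - wants cross < 0 → take C=(1.0691,-1.1738) (cross=-49.527)
θ=73°: ex = (C−B)/|BC| = (-0.0201,-0.9998); ey = (0.9998,-0.0201)
θ=73°: P = B + 1.84·ex + 1.94·ey = (3.0722,1.9466)
θ=212°: B = A + 4.00·(cos212°, sin212°) = (-3.3922, -2.1197)
θ=212°: |BD| = 14.5474
θ=212°: circle(B,5.00) ∩ circle(D,10.00): a=4.6960, h=1.7170
θ=212°:   candidates: C₊=(1.0035,0.2632) cross=24.978; C₋=(1.5038,-3.1341) cross=-24.978
θ=212°:   branch - wants cross < 0 → take C=(1.5038,-3.1341) (cross=-24.978)
θ=212°: ex = (C−B)/|BC| = (0.9792,-0.2029); ey = (0.2029,0.9792)
θ=212°: P = B + 1.84·ex + 1.94·ey = (-1.1969,-0.5933)
θ=305°: B = A + 4.00·(cos305°, sin305°) = (2.2943, -3.2766)
θ=305°: |BD| = 9.3019
θ=305°: circle(B,5.00) ∩ circle(D,10.00): a=0.6195, h=4.9615
θ=305°:   candidates: C₊=(1.1264,1.5851) cross=46.151; C₋=(4.6218,-7.7019) cross=-46.151
θ=305°:   branch - wants cross < 0 → take C=(4.6218,-7.7019) (cross=-46.151)
θ=305°: ex = (C−B)/|BC| = (0.4655,-0.8850); ey = (0.8850,0.4655)
θ=305°: P = B + 1.84·ex + 1.94·ey = (4.8678,-4.0020)

θ=62°: 3.51 1.41
θ=73°: 3.07 1.95
θ=212°: -1.20 -0.59
θ=305°: 4.87 -4.00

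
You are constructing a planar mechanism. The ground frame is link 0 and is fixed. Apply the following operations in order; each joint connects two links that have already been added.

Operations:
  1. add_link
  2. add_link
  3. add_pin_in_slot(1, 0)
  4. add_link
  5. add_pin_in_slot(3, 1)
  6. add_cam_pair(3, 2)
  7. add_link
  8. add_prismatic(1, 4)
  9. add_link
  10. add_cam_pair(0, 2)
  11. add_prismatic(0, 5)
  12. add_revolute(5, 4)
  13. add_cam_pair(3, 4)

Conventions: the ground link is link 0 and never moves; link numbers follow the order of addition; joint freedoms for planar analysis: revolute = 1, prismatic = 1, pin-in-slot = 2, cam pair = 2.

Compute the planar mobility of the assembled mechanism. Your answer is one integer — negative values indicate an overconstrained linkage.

ground; <1,0,0>
#1 <2,0,0>
#2 <3,0,0>
PS:1↔0 J2 <3,0,1>
#3 <4,0,1>
PS:3↔1 J2 <4,0,2>
C:3↔2 J2 <4,0,3>
#4 <5,0,3>
P:1↔4 J1 <5,1,3>
#5 <6,1,3>
C:0↔2 J2 <6,1,4>
P:0↔5 J1 <6,2,4>
R:5↔4 J1 <6,3,4>
C:3↔4 J2 <6,3,5>
3×5 − 2×3 − 1×5 = 4

M = 4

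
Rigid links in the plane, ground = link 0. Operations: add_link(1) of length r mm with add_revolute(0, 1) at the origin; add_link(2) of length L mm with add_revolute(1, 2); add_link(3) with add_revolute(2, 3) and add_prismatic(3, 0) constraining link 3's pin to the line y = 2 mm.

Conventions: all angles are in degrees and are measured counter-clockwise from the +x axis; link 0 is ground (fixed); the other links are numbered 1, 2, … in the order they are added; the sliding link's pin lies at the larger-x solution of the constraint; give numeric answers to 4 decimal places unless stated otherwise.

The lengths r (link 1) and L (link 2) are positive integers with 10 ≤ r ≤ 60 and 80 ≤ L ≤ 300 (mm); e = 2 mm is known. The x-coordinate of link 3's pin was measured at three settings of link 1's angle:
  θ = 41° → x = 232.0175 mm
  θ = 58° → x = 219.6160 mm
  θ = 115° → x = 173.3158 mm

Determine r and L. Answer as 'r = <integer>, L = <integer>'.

constraint per measurement: (x − r cos θ)² + (r sin θ − e)² = L²
subtracting the θ₁ and θ₂ equations cancels the r² and L² terms:
r = (x₁² − x₂²) / (2[(x₁cos θ₁ + e sin θ₁) − (x₂cos θ₂ + e sin θ₂)]) = 48.0000 → r = 48
L² = (x₁ − r cos θ₁)² + (r sin θ₁ − e)² = 39203.9973 → L = 198.0000 → L = 198
check at θ₃=115°: x = 173.3158 (printed 173.3158) ✓

r = 48, L = 198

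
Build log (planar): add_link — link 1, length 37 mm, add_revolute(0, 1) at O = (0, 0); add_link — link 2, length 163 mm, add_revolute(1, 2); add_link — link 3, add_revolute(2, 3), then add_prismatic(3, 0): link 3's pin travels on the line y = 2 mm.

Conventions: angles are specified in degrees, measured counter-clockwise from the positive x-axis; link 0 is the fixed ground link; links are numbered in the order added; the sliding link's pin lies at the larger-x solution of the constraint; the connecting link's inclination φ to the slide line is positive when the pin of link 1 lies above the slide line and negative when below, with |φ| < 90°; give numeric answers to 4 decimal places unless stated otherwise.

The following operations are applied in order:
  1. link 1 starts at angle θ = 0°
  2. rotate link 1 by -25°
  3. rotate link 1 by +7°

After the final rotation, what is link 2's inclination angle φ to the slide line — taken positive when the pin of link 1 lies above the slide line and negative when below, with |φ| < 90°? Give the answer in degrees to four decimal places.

geometry: r = 37 mm, L = 163 mm, e = 2 mm; θ starts at 0°
rotate link 1 by -25°: θ ← 0° -25° = -25°
rotate link 1 by +7°: θ ← -25° +7° = -18°
h = r sin θ − e = -11.433629 − 2 = -13.433629
sin φ = h / L = -13.433629 / 163 = -0.08241490
φ = arcsin(-0.08241490) = -4.727388°

-4.7274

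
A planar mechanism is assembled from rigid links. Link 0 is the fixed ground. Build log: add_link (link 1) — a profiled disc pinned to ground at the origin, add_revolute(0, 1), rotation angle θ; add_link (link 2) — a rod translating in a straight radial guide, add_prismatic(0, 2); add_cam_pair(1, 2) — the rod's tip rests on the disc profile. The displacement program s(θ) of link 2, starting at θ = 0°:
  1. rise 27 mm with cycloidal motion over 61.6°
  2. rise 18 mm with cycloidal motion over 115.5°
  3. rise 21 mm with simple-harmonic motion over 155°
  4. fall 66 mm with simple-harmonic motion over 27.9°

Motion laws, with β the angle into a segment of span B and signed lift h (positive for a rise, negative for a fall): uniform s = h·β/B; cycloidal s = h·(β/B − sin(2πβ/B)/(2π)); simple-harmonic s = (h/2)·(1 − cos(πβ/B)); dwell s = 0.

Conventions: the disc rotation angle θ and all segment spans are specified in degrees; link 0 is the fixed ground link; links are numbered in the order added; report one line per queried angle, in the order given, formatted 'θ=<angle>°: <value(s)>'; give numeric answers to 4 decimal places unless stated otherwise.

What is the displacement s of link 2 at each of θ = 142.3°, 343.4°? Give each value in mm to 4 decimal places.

seg 1 [0°–61.6°] cycloidal, h=27: full span → s += 27 → s = 27.0000
seg 2 [61.6°–177.1°] cycloidal, h=18: θ=142.3° here. β=80.7, B=115.5. 18·(0.6987 − sin(2π·0.6987)/(2π)) = 15.2939 → s = 42.2939
seg 2 [61.6°–177.1°] cycloidal, h=18: full span → s += 18 → s = 45.0000
seg 3 [177.1°–332.1°] simple-harmonic, h=21: full span → s += 21 → s = 66.0000
seg 4 [332.1°–360°] simple-harmonic, h=-66: θ=343.4° here. β=11.3, B=27.9. -66/2·(1 − cos(π·0.4050)) = -23.2984 → s = 42.7016

θ=142.3°: 42.2939
θ=343.4°: 42.7016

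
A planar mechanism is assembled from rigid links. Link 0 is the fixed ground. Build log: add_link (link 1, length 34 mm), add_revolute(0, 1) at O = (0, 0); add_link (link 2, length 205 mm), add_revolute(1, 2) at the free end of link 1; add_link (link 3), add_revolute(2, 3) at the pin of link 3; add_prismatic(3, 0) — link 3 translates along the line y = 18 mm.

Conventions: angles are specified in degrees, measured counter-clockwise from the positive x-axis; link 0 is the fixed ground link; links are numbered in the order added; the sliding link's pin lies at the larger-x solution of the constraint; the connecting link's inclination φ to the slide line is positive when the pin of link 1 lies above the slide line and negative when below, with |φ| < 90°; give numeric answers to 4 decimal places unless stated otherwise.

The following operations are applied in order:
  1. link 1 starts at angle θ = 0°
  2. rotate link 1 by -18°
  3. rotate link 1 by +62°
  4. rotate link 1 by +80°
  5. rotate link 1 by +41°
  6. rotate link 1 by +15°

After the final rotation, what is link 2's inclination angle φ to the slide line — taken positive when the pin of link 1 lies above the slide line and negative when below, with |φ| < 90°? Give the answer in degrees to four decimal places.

geometry: r = 34 mm, L = 205 mm, e = 18 mm; θ starts at 0°
rotate link 1 by -18°: θ ← 0° -18° = -18°
rotate link 1 by +62°: θ ← -18° +62° = 44°
rotate link 1 by +80°: θ ← 44° +80° = 124°
rotate link 1 by +41°: θ ← 124° +41° = 165°
rotate link 1 by +15°: θ ← 165° +15° = 180°
h = r sin θ − e = 0.000000 − 18 = -18.000000
sin φ = h / L = -18.000000 / 205 = -0.08780488
φ = arcsin(-0.08780488) = -5.037336°

-5.0373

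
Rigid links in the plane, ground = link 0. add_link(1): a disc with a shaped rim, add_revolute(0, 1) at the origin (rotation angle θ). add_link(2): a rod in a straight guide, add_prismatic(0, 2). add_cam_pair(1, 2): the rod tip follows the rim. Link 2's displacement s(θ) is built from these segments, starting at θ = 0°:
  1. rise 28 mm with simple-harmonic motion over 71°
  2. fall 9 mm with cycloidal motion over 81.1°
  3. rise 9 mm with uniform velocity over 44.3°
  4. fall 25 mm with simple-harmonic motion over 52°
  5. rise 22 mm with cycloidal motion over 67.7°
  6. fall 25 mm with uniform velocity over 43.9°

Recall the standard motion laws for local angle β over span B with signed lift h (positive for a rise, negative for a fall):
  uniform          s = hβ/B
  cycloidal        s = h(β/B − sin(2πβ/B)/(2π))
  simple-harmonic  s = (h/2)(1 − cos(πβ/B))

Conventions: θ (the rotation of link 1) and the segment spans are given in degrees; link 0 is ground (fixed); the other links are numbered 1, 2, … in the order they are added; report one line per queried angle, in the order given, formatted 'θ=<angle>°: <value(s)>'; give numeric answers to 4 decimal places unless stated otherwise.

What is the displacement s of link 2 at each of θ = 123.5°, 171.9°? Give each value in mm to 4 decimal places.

segment 1 (0° to 71°, simple-harmonic, h = 28) is passed completely: s = 0.0000 + (28) = 28.0000
θ = 123.5° falls in segment 2 (71° to 152.1°, cycloidal, h = -9): β = 123.5 − 71 = 52.5°, B = 81.1°; Δs = -9·(0.6473 − sin(2π·0.6473)/(2π)) = -6.9708; s = 28.0000 − 6.9708 = 21.0292
segment 2 (71° to 152.1°, cycloidal, h = -9) is passed completely: s = 28.0000 + (-9) = 19.0000
θ = 171.9° falls in segment 3 (152.1° to 196.4°, uniform, h = 9): β = 171.9 − 152.1 = 19.8°, B = 44.3°; Δs = 9·19.8/44.3 = 4.0226; s = 19.0000 + 4.0226 = 23.0226

θ=123.5°: 21.0292
θ=171.9°: 23.0226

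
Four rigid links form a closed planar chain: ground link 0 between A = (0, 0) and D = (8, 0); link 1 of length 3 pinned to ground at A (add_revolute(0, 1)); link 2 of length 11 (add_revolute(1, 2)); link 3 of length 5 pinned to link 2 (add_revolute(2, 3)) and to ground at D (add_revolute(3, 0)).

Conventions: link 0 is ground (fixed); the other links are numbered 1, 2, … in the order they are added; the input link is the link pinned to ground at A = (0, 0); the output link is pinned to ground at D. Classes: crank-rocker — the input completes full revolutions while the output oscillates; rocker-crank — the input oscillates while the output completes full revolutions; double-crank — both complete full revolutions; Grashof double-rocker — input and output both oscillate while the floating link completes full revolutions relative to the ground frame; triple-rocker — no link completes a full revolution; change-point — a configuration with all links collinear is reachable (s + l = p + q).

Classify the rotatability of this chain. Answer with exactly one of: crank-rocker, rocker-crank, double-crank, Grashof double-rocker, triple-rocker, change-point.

lengths: ground=8, input=3, coupler=11, output=5
sorted: s=3 (shortest), l=11 (longest), p+q=13
s + l = 14 vs p + q = 13
s + l > p + q → non-Grashof → no link fully rotates → triple-rocker

triple-rocker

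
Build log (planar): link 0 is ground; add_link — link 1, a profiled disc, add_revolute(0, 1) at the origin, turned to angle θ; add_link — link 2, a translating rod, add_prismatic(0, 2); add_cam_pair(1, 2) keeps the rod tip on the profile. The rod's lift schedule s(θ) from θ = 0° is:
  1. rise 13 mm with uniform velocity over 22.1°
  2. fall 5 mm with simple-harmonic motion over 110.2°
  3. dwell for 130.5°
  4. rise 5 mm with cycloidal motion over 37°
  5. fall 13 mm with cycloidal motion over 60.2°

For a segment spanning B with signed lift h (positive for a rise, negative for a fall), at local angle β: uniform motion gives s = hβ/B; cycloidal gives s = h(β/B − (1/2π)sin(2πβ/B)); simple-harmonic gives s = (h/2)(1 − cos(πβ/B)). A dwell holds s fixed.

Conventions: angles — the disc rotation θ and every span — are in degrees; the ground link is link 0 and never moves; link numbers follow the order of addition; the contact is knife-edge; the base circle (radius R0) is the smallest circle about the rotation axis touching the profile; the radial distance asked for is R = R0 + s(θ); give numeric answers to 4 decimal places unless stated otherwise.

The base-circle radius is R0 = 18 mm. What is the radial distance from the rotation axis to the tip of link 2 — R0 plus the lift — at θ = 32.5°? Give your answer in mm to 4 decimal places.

seg 1 [0°–22.1°] uniform, h=13: full span → s += 13 → s = 13.0000
seg 2 [22.1°–132.3°] simple-harmonic, h=-5: θ=32.5° here. β=10.4, B=110.2. -5/2·(1 − cos(π·0.0944)) = -0.1091 → s = 12.8909
R = R0 + s = 18 + 12.8909 = 30.8909

30.8909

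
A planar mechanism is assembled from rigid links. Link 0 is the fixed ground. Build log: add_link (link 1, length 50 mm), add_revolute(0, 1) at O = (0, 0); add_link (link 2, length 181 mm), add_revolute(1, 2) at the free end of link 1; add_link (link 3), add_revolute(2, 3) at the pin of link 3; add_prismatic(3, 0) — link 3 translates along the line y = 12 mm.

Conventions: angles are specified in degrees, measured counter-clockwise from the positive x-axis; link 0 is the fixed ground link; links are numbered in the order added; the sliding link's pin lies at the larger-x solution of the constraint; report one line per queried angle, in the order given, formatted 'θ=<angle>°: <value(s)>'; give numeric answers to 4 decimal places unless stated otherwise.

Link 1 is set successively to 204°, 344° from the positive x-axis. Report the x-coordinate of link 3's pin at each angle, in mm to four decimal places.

geometry: r = 50 mm, L = 181 mm, e = 12 mm
θ=204°: crank pin P = (r cos θ, r sin θ) = (-45.677273, -20.336832)
θ=204°: h = r sin θ − e = -20.336832 − 12 = -32.336832
θ=204°: x = r cos θ + √(L² − h²) = -45.677273 + 178.087982 = 132.410709
θ=344°: crank pin P = (r cos θ, r sin θ) = (48.063085, -13.781868)
θ=344°: h = r sin θ − e = -13.781868 − 12 = -25.781868
θ=344°: x = r cos θ + √(L² − h²) = 48.063085 + 179.154390 = 227.217474

θ=204°: 132.4107
θ=344°: 227.2175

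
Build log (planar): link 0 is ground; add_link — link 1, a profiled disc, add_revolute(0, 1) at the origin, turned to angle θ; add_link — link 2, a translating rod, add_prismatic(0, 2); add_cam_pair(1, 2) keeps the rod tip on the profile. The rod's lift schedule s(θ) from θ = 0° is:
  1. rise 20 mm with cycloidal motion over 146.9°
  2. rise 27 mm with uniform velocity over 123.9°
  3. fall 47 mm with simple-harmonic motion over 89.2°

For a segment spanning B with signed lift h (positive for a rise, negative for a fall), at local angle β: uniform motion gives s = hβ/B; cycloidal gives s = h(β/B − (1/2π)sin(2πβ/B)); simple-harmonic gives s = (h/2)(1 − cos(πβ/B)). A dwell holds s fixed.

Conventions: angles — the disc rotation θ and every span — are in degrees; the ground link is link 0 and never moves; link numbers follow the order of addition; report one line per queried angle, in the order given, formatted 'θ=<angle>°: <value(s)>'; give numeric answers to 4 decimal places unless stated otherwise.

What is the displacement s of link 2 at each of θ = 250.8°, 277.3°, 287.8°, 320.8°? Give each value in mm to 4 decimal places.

seg 1 [0°–146.9°] cycloidal, h=20: full span → s += 20 → s = 20.0000
seg 2 [146.9°–270.8°] uniform, h=27: θ=250.8° here. β=103.9, B=123.9. 27·103.9/123.9 = 22.6416 → s = 42.6416
seg 2 [146.9°–270.8°] uniform, h=27: full span → s += 27 → s = 47.0000
seg 3 [270.8°–360°] simple-harmonic, h=-47: θ=277.3° here. β=6.5, B=89.2. -47/2·(1 − cos(π·0.0729)) = -0.6131 → s = 46.3869
seg 3 [270.8°–360°] simple-harmonic, h=-47: θ=287.8° here. β=17, B=89.2. -47/2·(1 − cos(π·0.1906)) = -4.0878 → s = 42.9122
seg 3 [270.8°–360°] simple-harmonic, h=-47: θ=320.8° here. β=50, B=89.2. -47/2·(1 − cos(π·0.5605)) = -27.9425 → s = 19.0575

θ=250.8°: 42.6416
θ=277.3°: 46.3869
θ=287.8°: 42.9122
θ=320.8°: 19.0575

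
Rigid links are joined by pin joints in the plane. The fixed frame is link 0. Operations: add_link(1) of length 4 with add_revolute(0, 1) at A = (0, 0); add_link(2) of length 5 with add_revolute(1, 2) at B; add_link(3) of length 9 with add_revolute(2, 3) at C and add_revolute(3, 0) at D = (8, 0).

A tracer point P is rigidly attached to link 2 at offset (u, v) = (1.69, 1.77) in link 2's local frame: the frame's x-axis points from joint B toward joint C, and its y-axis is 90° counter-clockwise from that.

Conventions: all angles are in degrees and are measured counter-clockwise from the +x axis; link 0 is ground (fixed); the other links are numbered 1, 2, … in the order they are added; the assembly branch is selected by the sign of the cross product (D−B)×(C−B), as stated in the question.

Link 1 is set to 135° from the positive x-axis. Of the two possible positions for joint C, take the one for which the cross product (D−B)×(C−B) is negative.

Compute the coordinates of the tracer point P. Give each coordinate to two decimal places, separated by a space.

A=(0,0), D=(8.00,0)
B = A + 4.00·(cos135°, sin135°) = (-2.8284, 2.8284)
|BD| = 11.1917
circle(B,5.00) ∩ circle(D,9.00): a=3.0940, h=3.9277
  candidates: C₊=(1.1578,5.8467) cross=43.958; C₋=(-0.8275,-1.7537) cross=-43.958
  branch - wants cross < 0 → take C=(-0.8275,-1.7537) (cross=-43.958)
ex = (C−B)/|BC| = (0.4002,-0.9164); ey = (0.9164,0.4002)
P = B + 1.69·ex + 1.77·ey = (-0.5300,1.9880)

-0.53 1.99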